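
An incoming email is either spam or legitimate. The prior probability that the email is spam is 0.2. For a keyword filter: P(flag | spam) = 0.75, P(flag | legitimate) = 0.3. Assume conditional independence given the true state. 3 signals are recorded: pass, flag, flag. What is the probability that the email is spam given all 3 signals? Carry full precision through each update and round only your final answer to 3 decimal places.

Each posterior becomes the prior for the next update.
After 'pass': P(spam) = 0.25·0.2000 / (0.25·0.2000 + 0.7·0.8000) ≈ 0.0820
After 'flag': P(spam) = 0.75·0.0820 / (0.75·0.0820 + 0.3·0.9180) ≈ 0.1825
After 'flag': P(spam) = 0.75·0.1825 / (0.75·0.1825 + 0.3·0.8175) ≈ 0.3582

0.358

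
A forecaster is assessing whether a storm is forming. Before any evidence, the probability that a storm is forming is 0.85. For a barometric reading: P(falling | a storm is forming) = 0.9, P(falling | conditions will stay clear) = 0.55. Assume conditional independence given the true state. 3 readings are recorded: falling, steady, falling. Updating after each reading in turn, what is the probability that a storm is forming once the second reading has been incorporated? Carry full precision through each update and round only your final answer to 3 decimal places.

After 'falling': P(storm) = 0.9·0.8500 / (0.9·0.8500 + 0.55·0.1500) ≈ 0.9027
After 'steady': P(storm) = 0.1·0.9027 / (0.1·0.9027 + 0.45·0.0973) ≈ 0.6733

0.673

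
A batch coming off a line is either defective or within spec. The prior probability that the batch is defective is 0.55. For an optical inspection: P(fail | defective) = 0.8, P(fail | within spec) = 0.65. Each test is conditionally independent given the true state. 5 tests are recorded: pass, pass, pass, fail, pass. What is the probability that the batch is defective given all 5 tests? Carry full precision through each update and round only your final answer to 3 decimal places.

Apply Bayes' rule sequentially, carrying P(defective) forward.
After 'pass': P(defective) = 0.2·0.5500 / (0.2·0.5500 + 0.35·0.4500) ≈ 0.4112
After 'pass': P(defective) = 0.2·0.4112 / (0.2·0.4112 + 0.35·0.5888) ≈ 0.2853
After 'pass': P(defective) = 0.2·0.2853 / (0.2·0.2853 + 0.35·0.7147) ≈ 0.1857
After 'fail': P(defective) = 0.8·0.1857 / (0.8·0.1857 + 0.65·0.8143) ≈ 0.2192
After 'pass': P(defective) = 0.2·0.2192 / (0.2·0.2192 + 0.35·0.7808) ≈ 0.1382

0.138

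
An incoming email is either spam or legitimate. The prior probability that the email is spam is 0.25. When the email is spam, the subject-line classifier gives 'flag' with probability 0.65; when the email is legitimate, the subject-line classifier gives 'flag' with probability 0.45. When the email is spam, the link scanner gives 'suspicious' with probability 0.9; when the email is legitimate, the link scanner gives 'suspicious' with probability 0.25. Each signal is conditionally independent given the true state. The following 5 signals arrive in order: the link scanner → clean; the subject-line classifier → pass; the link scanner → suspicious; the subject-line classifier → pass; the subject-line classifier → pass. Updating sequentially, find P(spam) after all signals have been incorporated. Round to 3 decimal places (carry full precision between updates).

0.040

After the link scanner='clean': P(spam) = 0.1·0.2500 / (0.1·0.2500 + 0.75·0.7500) ≈ 0.0426
After the subject-line classifier='pass': P(spam) = 0.35·0.0426 / (0.35·0.0426 + 0.55·0.9574) ≈ 0.0275
After the link scanner='suspicious': P(spam) = 0.9·0.0275 / (0.9·0.0275 + 0.25·0.9725) ≈ 0.0924
After the subject-line classifier='pass': P(spam) = 0.35·0.0924 / (0.35·0.0924 + 0.55·0.9076) ≈ 0.0609
After the subject-line classifier='pass': P(spam) = 0.35·0.0609 / (0.35·0.0609 + 0.55·0.9391) ≈ 0.0396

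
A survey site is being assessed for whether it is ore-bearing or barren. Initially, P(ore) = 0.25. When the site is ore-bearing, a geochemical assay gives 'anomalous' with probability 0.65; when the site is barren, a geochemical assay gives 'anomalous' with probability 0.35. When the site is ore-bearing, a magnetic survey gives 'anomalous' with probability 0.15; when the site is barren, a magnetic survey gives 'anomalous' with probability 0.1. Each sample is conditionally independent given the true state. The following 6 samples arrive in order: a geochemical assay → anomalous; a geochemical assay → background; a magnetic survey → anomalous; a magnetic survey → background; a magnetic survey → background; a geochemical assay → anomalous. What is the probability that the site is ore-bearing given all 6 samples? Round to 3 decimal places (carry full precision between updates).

0.453

After a geochemical assay='anomalous': P(ore) = 0.65·0.2500 / (0.65·0.2500 + 0.35·0.7500) ≈ 0.3824
After a geochemical assay='background': P(ore) = 0.35·0.3824 / (0.35·0.3824 + 0.65·0.6176) ≈ 0.2500
After a magnetic survey='anomalous': P(ore) = 0.15·0.2500 / (0.15·0.2500 + 0.1·0.7500) ≈ 0.3333
After a magnetic survey='background': P(ore) = 0.85·0.3333 / (0.85·0.3333 + 0.9·0.6667) ≈ 0.3208
After a magnetic survey='background': P(ore) = 0.85·0.3208 / (0.85·0.3208 + 0.9·0.6792) ≈ 0.3084
After a geochemical assay='anomalous': P(ore) = 0.65·0.3084 / (0.65·0.3084 + 0.35·0.6916) ≈ 0.4530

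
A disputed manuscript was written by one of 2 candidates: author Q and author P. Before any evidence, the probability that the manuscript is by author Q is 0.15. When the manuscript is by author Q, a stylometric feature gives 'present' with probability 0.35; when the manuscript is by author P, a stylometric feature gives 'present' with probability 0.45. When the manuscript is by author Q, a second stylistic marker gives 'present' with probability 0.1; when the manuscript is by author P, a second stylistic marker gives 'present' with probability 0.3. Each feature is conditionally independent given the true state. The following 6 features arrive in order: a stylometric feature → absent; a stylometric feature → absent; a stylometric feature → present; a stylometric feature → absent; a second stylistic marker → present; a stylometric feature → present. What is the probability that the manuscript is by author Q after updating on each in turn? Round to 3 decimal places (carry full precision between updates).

0.055

After a stylometric feature='absent': P(author Q) = 0.65·0.1500 / (0.65·0.1500 + 0.55·0.8500) ≈ 0.1726
After a stylometric feature='absent': P(author Q) = 0.65·0.1726 / (0.65·0.1726 + 0.55·0.8274) ≈ 0.1977
After a stylometric feature='present': P(author Q) = 0.35·0.1977 / (0.35·0.1977 + 0.45·0.8023) ≈ 0.1609
After a stylometric feature='absent': P(author Q) = 0.65·0.1609 / (0.65·0.1609 + 0.55·0.8391) ≈ 0.1847
After a second stylistic marker='present': P(author Q) = 0.1·0.1847 / (0.1·0.1847 + 0.3·0.8153) ≈ 0.0702
After a stylometric feature='present': P(author Q) = 0.35·0.0702 / (0.35·0.0702 + 0.45·0.9298) ≈ 0.0555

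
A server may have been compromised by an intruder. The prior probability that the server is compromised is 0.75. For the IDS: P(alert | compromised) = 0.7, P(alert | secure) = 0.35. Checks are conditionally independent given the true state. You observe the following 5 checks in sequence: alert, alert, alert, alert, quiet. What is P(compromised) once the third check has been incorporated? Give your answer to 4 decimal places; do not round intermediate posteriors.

0.9600

After 'alert': P(compromised) = 0.7·0.7500 / (0.7·0.7500 + 0.35·0.2500) ≈ 0.8571
After 'alert': P(compromised) = 0.7·0.8571 / (0.7·0.8571 + 0.35·0.1429) ≈ 0.9231
After 'alert': P(compromised) = 0.7·0.9231 / (0.7·0.9231 + 0.35·0.0769) ≈ 0.9600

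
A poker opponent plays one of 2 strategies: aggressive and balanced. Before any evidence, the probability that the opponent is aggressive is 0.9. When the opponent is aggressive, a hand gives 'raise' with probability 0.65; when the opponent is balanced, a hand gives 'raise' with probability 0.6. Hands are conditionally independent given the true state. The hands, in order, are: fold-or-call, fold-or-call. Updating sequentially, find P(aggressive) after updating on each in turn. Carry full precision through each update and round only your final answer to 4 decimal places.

0.8733

After 'fold-or-call': P(aggressive) = 0.35·0.9000 / (0.35·0.9000 + 0.4·0.1000) ≈ 0.8873
After 'fold-or-call': P(aggressive) = 0.35·0.8873 / (0.35·0.8873 + 0.4·0.1127) ≈ 0.8733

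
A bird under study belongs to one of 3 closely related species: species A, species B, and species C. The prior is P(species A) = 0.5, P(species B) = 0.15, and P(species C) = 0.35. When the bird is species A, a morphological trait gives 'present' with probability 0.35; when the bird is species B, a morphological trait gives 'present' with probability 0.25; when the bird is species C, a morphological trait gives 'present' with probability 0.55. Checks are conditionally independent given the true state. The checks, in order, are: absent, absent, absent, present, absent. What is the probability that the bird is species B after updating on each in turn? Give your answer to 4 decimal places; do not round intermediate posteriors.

Apply Bayes' rule sequentially, carrying P(species B) forward.
After 'absent': normaliser = 0.65·0.5000 + 0.75·0.1500 + 0.45·0.3500; P(species A) ≈ 0.5462, P(species B) ≈ 0.1891, P(species C) ≈ 0.2647
After 'absent': normaliser = 0.65·0.5462 + 0.75·0.1891 + 0.45·0.2647; P(species A) ≈ 0.5764, P(species B) ≈ 0.2302, P(species C) ≈ 0.1934
After 'absent': normaliser = 0.65·0.5764 + 0.75·0.2302 + 0.45·0.1934; P(species A) ≈ 0.5906, P(species B) ≈ 0.2722, P(species C) ≈ 0.1372
After 'present': normaliser = 0.35·0.5906 + 0.25·0.2722 + 0.55·0.1372; P(species A) ≈ 0.5903, P(species B) ≈ 0.1943, P(species C) ≈ 0.2154
After 'absent': normaliser = 0.65·0.5903 + 0.75·0.1943 + 0.45·0.2154; P(species A) ≈ 0.6126, P(species B) ≈ 0.2327, P(species C) ≈ 0.1548

0.2327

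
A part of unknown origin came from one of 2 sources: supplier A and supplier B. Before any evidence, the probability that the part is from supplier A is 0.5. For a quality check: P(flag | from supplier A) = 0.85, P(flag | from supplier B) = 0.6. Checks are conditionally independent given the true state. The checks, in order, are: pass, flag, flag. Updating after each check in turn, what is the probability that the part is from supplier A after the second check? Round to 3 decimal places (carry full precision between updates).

0.347

After 'pass': P(supplier A) = 0.15·0.5000 / (0.15·0.5000 + 0.4·0.5000) ≈ 0.2727
After 'flag': P(supplier A) = 0.85·0.2727 / (0.85·0.2727 + 0.6·0.7273) ≈ 0.3469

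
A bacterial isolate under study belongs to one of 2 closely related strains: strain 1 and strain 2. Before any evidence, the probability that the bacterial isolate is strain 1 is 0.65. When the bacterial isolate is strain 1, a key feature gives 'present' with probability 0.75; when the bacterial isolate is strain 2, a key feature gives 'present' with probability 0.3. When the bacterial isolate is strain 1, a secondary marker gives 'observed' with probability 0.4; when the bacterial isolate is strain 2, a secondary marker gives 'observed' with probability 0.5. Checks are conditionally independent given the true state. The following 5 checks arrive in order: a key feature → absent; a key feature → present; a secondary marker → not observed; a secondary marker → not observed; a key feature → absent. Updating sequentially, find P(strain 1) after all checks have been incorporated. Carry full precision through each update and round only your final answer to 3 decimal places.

Apply Bayes' rule sequentially, carrying P(strain 1) forward.
After a key feature='absent': P(strain 1) = 0.25·0.6500 / (0.25·0.6500 + 0.7·0.3500) ≈ 0.3988
After a key feature='present': P(strain 1) = 0.75·0.3988 / (0.75·0.3988 + 0.3·0.6012) ≈ 0.6238
After a secondary marker='not observed': P(strain 1) = 0.6·0.6238 / (0.6·0.6238 + 0.5·0.3762) ≈ 0.6655
After a secondary marker='not observed': P(strain 1) = 0.6·0.6655 / (0.6·0.6655 + 0.5·0.3345) ≈ 0.7048
After a key feature='absent': P(strain 1) = 0.25·0.7048 / (0.25·0.7048 + 0.7·0.2952) ≈ 0.4603

0.460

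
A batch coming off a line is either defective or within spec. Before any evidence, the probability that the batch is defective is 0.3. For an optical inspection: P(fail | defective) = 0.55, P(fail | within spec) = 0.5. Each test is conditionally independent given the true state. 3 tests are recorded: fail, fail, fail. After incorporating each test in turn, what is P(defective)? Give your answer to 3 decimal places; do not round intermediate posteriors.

0.363

After 'fail': P(defective) = 0.55·0.3000 / (0.55·0.3000 + 0.5·0.7000) ≈ 0.3204
After 'fail': P(defective) = 0.55·0.3204 / (0.55·0.3204 + 0.5·0.6796) ≈ 0.3415
After 'fail': P(defective) = 0.55·0.3415 / (0.55·0.3415 + 0.5·0.6585) ≈ 0.3632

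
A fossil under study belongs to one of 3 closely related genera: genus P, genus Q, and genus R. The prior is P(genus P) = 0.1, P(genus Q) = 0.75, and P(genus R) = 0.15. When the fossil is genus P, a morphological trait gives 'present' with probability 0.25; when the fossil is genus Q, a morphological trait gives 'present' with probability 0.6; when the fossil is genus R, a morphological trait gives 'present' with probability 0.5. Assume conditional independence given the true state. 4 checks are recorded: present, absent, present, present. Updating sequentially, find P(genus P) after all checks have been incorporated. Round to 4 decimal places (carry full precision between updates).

After 'present': normaliser = 0.25·0.1000 + 0.6·0.7500 + 0.5·0.1500; P(genus P) ≈ 0.0455, P(genus Q) ≈ 0.8182, P(genus R) ≈ 0.1364
After 'absent': normaliser = 0.75·0.0455 + 0.4·0.8182 + 0.5·0.1364; P(genus P) ≈ 0.0794, P(genus Q) ≈ 0.7619, P(genus R) ≈ 0.1587
After 'present': normaliser = 0.25·0.0794 + 0.6·0.7619 + 0.5·0.1587; P(genus P) ≈ 0.0357, P(genus Q) ≈ 0.8217, P(genus R) ≈ 0.1427
After 'present': normaliser = 0.25·0.0357 + 0.6·0.8217 + 0.5·0.1427; P(genus P) ≈ 0.0156, P(genus Q) ≈ 0.8600, P(genus R) ≈ 0.1244

0.0156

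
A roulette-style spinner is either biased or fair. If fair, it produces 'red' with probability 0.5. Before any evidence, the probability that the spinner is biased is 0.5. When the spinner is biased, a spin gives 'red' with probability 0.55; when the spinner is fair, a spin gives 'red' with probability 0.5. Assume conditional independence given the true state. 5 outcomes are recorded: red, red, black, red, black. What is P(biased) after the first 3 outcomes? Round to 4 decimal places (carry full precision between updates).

0.5213

Apply Bayes' rule sequentially, carrying P(biased) forward.
After 'red': P(biased) = 0.55·0.5000 / (0.55·0.5000 + 0.5·0.5000) ≈ 0.5238
After 'red': P(biased) = 0.55·0.5238 / (0.55·0.5238 + 0.5·0.4762) ≈ 0.5475
After 'black': P(biased) = 0.45·0.5475 / (0.45·0.5475 + 0.5·0.4525) ≈ 0.5213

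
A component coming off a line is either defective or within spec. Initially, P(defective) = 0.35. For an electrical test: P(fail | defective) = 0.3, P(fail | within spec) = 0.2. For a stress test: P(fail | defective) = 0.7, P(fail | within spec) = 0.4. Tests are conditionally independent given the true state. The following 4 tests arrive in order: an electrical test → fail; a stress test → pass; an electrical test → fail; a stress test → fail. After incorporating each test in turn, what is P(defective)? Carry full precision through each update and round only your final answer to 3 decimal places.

Each posterior becomes the prior for the next update.
After an electrical test='fail': P(defective) = 0.3·0.3500 / (0.3·0.3500 + 0.2·0.6500) ≈ 0.4468
After a stress test='pass': P(defective) = 0.3·0.4468 / (0.3·0.4468 + 0.6·0.5532) ≈ 0.2877
After an electrical test='fail': P(defective) = 0.3·0.2877 / (0.3·0.2877 + 0.2·0.7123) ≈ 0.3772
After a stress test='fail': P(defective) = 0.7·0.3772 / (0.7·0.3772 + 0.4·0.6228) ≈ 0.5146

0.515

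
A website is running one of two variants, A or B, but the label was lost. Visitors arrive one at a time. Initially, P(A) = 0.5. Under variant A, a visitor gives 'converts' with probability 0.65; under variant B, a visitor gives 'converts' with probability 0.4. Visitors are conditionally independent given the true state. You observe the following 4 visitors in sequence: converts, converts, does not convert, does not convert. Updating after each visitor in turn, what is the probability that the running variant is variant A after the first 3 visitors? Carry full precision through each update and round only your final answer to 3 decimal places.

0.606

After 'converts': P(A) = 0.65·0.5000 / (0.65·0.5000 + 0.4·0.5000) ≈ 0.6190
After 'converts': P(A) = 0.65·0.6190 / (0.65·0.6190 + 0.4·0.3810) ≈ 0.7253
After 'does not convert': P(A) = 0.35·0.7253 / (0.35·0.7253 + 0.6·0.2747) ≈ 0.6064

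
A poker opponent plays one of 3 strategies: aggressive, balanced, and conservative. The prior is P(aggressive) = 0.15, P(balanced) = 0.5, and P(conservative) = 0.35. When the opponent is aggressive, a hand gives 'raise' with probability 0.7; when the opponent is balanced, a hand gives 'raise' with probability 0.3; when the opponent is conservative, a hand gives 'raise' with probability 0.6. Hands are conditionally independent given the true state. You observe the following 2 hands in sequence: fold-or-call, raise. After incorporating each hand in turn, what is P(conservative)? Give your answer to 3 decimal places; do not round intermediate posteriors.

0.381

After 'fold-or-call': normaliser = 0.3·0.1500 + 0.7·0.5000 + 0.4·0.3500; P(aggressive) ≈ 0.0841, P(balanced) ≈ 0.6542, P(conservative) ≈ 0.2617
After 'raise': normaliser = 0.7·0.0841 + 0.3·0.6542 + 0.6·0.2617; P(aggressive) ≈ 0.1429, P(balanced) ≈ 0.4762, P(conservative) ≈ 0.3810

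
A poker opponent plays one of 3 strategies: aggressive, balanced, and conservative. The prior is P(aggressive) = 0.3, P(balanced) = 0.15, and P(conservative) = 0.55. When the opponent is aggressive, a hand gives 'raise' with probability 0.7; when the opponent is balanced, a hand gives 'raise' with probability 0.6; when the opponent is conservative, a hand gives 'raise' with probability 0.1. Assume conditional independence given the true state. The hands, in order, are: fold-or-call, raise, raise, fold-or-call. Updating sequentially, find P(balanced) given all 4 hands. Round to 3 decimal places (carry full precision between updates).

Apply Bayes' rule sequentially, carrying P(balanced) forward.
After 'fold-or-call': normaliser = 0.3·0.3000 + 0.4·0.1500 + 0.9·0.5500; P(aggressive) ≈ 0.1395, P(balanced) ≈ 0.0930, P(conservative) ≈ 0.7674
After 'raise': normaliser = 0.7·0.1395 + 0.6·0.0930 + 0.1·0.7674; P(aggressive) ≈ 0.4242, P(balanced) ≈ 0.2424, P(conservative) ≈ 0.3333
After 'raise': normaliser = 0.7·0.4242 + 0.6·0.2424 + 0.1·0.3333; P(aggressive) ≈ 0.6242, P(balanced) ≈ 0.3057, P(conservative) ≈ 0.0701
After 'fold-or-call': normaliser = 0.3·0.6242 + 0.4·0.3057 + 0.9·0.0701; P(aggressive) ≈ 0.5026, P(balanced) ≈ 0.3282, P(conservative) ≈ 0.1692

0.328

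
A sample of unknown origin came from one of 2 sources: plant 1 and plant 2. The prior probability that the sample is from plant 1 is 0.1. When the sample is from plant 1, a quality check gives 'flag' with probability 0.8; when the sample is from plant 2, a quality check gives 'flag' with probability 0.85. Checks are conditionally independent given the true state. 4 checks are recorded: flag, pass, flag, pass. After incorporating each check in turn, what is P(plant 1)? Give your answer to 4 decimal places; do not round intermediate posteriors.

0.1489

Apply Bayes' rule sequentially, carrying P(plant 1) forward.
After 'flag': P(plant 1) = 0.8·0.1000 / (0.8·0.1000 + 0.85·0.9000) ≈ 0.0947
After 'pass': P(plant 1) = 0.2·0.0947 / (0.2·0.0947 + 0.15·0.9053) ≈ 0.1224
After 'flag': P(plant 1) = 0.8·0.1224 / (0.8·0.1224 + 0.85·0.8776) ≈ 0.1160
After 'pass': P(plant 1) = 0.2·0.1160 / (0.2·0.1160 + 0.15·0.8840) ≈ 0.1489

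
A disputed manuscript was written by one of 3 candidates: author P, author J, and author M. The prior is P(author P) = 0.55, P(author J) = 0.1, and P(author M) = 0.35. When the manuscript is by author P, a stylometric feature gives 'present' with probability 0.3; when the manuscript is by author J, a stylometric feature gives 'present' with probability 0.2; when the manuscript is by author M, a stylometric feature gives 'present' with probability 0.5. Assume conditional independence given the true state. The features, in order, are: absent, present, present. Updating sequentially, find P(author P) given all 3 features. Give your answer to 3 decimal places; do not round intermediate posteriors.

0.425

After 'absent': normaliser = 0.7·0.5500 + 0.8·0.1000 + 0.5·0.3500; P(author P) ≈ 0.6016, P(author J) ≈ 0.1250, P(author M) ≈ 0.2734
After 'present': normaliser = 0.3·0.6016 + 0.2·0.1250 + 0.5·0.2734; P(author P) ≈ 0.5274, P(author J) ≈ 0.0731, P(author M) ≈ 0.3995
After 'present': normaliser = 0.3·0.5274 + 0.2·0.0731 + 0.5·0.3995; P(author P) ≈ 0.4246, P(author J) ≈ 0.0392, P(author M) ≈ 0.5362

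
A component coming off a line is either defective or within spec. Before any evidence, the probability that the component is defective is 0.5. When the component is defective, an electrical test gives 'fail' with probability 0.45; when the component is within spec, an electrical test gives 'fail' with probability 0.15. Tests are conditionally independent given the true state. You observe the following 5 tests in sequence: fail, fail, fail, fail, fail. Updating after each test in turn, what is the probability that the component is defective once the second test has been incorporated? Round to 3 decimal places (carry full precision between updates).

After 'fail': P(defective) = 0.45·0.5000 / (0.45·0.5000 + 0.15·0.5000) ≈ 0.7500
After 'fail': P(defective) = 0.45·0.7500 / (0.45·0.7500 + 0.15·0.2500) ≈ 0.9000

0.900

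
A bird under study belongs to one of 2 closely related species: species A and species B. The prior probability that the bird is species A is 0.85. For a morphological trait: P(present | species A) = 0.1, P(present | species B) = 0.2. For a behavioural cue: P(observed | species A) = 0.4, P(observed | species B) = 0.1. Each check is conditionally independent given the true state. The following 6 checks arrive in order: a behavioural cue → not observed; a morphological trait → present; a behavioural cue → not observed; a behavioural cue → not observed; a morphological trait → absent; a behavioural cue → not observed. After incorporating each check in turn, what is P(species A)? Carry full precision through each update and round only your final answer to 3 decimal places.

After a behavioural cue='not observed': P(species A) = 0.6·0.8500 / (0.6·0.8500 + 0.9·0.1500) ≈ 0.7907
After a morphological trait='present': P(species A) = 0.1·0.7907 / (0.1·0.7907 + 0.2·0.2093) ≈ 0.6538
After a behavioural cue='not observed': P(species A) = 0.6·0.6538 / (0.6·0.6538 + 0.9·0.3462) ≈ 0.5574
After a behavioural cue='not observed': P(species A) = 0.6·0.5574 / (0.6·0.5574 + 0.9·0.4426) ≈ 0.4564
After a morphological trait='absent': P(species A) = 0.9·0.4564 / (0.9·0.4564 + 0.8·0.5436) ≈ 0.4857
After a behavioural cue='not observed': P(species A) = 0.6·0.4857 / (0.6·0.4857 + 0.9·0.5143) ≈ 0.3864

0.386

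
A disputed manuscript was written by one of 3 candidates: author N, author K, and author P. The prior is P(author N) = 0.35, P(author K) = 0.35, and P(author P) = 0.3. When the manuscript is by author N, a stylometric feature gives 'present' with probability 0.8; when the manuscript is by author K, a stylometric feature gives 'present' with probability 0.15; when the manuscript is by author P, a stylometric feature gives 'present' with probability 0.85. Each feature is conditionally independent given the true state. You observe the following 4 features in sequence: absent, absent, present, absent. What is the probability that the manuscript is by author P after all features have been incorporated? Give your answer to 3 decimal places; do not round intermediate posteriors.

After 'absent': normaliser = 0.2·0.3500 + 0.85·0.3500 + 0.15·0.3000; P(author N) ≈ 0.1697, P(author K) ≈ 0.7212, P(author P) ≈ 0.1091
After 'absent': normaliser = 0.2·0.1697 + 0.85·0.7212 + 0.15·0.1091; P(author N) ≈ 0.0512, P(author K) ≈ 0.9242, P(author P) ≈ 0.0247
After 'present': normaliser = 0.8·0.0512 + 0.15·0.9242 + 0.85·0.0247; P(author N) ≈ 0.2041, P(author K) ≈ 0.6913, P(author P) ≈ 0.1046
After 'absent': normaliser = 0.2·0.2041 + 0.85·0.6913 + 0.15·0.1046; P(author N) ≈ 0.0634, P(author K) ≈ 0.9123, P(author P) ≈ 0.0244

0.024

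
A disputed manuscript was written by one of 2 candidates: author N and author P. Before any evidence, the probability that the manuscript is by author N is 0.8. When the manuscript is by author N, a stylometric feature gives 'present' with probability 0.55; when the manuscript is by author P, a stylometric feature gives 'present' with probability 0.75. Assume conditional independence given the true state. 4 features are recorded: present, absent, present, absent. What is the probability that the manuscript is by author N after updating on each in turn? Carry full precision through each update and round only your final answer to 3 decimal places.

After 'present': P(author N) = 0.55·0.8000 / (0.55·0.8000 + 0.75·0.2000) ≈ 0.7458
After 'absent': P(author N) = 0.45·0.7458 / (0.45·0.7458 + 0.25·0.2542) ≈ 0.8408
After 'present': P(author N) = 0.55·0.8408 / (0.55·0.8408 + 0.75·0.1592) ≈ 0.7947
After 'absent': P(author N) = 0.45·0.7947 / (0.45·0.7947 + 0.25·0.2053) ≈ 0.8745

0.875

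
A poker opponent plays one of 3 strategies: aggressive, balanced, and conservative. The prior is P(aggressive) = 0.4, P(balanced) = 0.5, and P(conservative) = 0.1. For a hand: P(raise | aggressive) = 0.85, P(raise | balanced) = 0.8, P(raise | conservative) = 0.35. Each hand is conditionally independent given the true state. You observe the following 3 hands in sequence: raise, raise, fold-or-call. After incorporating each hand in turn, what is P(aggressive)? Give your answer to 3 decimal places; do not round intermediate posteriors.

After 'raise': normaliser = 0.85·0.4000 + 0.8·0.5000 + 0.35·0.1000; P(aggressive) ≈ 0.4387, P(balanced) ≈ 0.5161, P(conservative) ≈ 0.0452
After 'raise': normaliser = 0.85·0.4387 + 0.8·0.5161 + 0.35·0.0452; P(aggressive) ≈ 0.4652, P(balanced) ≈ 0.5151, P(conservative) ≈ 0.0197
After 'fold-or-call': normaliser = 0.15·0.4652 + 0.2·0.5151 + 0.65·0.0197; P(aggressive) ≈ 0.3759, P(balanced) ≈ 0.5550, P(conservative) ≈ 0.0691

0.376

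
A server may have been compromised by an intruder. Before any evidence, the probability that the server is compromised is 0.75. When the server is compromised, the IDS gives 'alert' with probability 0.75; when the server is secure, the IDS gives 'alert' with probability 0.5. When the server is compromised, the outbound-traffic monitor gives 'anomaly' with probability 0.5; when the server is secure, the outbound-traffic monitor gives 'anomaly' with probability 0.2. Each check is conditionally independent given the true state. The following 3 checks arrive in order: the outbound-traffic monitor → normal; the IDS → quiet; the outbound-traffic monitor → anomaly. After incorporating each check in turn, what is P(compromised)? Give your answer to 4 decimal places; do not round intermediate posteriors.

0.7009

After the outbound-traffic monitor='normal': P(compromised) = 0.5·0.7500 / (0.5·0.7500 + 0.8·0.2500) ≈ 0.6522
After the IDS='quiet': P(compromised) = 0.25·0.6522 / (0.25·0.6522 + 0.5·0.3478) ≈ 0.4839
After the outbound-traffic monitor='anomaly': P(compromised) = 0.5·0.4839 / (0.5·0.4839 + 0.2·0.5161) ≈ 0.7009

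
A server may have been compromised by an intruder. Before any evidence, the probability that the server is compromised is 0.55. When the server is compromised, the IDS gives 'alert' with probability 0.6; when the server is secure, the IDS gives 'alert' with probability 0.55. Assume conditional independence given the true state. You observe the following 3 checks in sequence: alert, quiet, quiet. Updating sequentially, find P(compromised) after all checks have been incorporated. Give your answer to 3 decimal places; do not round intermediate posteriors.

Apply Bayes' rule sequentially, carrying P(compromised) forward.
After 'alert': P(compromised) = 0.6·0.5500 / (0.6·0.5500 + 0.55·0.4500) ≈ 0.5714
After 'quiet': P(compromised) = 0.4·0.5714 / (0.4·0.5714 + 0.45·0.4286) ≈ 0.5424
After 'quiet': P(compromised) = 0.4·0.5424 / (0.4·0.5424 + 0.45·0.4576) ≈ 0.5130

0.513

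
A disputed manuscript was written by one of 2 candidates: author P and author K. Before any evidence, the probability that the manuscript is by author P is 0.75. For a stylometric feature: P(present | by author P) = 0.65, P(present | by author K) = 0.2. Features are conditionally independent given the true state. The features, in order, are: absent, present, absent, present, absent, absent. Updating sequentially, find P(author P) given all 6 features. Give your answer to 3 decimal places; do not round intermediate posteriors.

0.537

Apply Bayes' rule sequentially, carrying P(author P) forward.
After 'absent': P(author P) = 0.35·0.7500 / (0.35·0.7500 + 0.8·0.2500) ≈ 0.5676
After 'present': P(author P) = 0.65·0.5676 / (0.65·0.5676 + 0.2·0.4324) ≈ 0.8101
After 'absent': P(author P) = 0.35·0.8101 / (0.35·0.8101 + 0.8·0.1899) ≈ 0.6511
After 'present': P(author P) = 0.65·0.6511 / (0.65·0.6511 + 0.2·0.3489) ≈ 0.8585
After 'absent': P(author P) = 0.35·0.8585 / (0.35·0.8585 + 0.8·0.1415) ≈ 0.7263
After 'absent': P(author P) = 0.35·0.7263 / (0.35·0.7263 + 0.8·0.2737) ≈ 0.5372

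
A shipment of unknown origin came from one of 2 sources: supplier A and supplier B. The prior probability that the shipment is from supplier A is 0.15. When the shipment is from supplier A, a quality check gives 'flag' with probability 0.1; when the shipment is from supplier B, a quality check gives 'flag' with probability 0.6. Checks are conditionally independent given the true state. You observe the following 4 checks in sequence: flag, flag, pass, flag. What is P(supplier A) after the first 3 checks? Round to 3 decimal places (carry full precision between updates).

Each posterior becomes the prior for the next update.
After 'flag': P(supplier A) = 0.1·0.1500 / (0.1·0.1500 + 0.6·0.8500) ≈ 0.0286
After 'flag': P(supplier A) = 0.1·0.0286 / (0.1·0.0286 + 0.6·0.9714) ≈ 0.0049
After 'pass': P(supplier A) = 0.9·0.0049 / (0.9·0.0049 + 0.4·0.9951) ≈ 0.0109

0.011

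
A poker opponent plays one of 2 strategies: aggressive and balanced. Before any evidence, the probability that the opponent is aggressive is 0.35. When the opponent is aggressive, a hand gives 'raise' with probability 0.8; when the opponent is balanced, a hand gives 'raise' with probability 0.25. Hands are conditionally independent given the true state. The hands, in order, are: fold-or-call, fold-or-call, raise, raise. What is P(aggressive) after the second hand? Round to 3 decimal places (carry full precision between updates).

Each posterior becomes the prior for the next update.
After 'fold-or-call': P(aggressive) = 0.2·0.3500 / (0.2·0.3500 + 0.75·0.6500) ≈ 0.1256
After 'fold-or-call': P(aggressive) = 0.2·0.1256 / (0.2·0.1256 + 0.75·0.8744) ≈ 0.0369

0.037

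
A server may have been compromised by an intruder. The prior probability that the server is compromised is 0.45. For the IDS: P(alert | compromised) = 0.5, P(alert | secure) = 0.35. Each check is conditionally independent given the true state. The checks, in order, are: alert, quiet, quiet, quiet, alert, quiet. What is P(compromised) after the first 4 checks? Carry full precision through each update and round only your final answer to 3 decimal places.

Apply Bayes' rule sequentially, carrying P(compromised) forward.
After 'alert': P(compromised) = 0.5·0.4500 / (0.5·0.4500 + 0.35·0.5500) ≈ 0.5389
After 'quiet': P(compromised) = 0.5·0.5389 / (0.5·0.5389 + 0.65·0.4611) ≈ 0.4734
After 'quiet': P(compromised) = 0.5·0.4734 / (0.5·0.4734 + 0.65·0.5266) ≈ 0.4088
After 'quiet': P(compromised) = 0.5·0.4088 / (0.5·0.4088 + 0.65·0.5912) ≈ 0.3473

0.347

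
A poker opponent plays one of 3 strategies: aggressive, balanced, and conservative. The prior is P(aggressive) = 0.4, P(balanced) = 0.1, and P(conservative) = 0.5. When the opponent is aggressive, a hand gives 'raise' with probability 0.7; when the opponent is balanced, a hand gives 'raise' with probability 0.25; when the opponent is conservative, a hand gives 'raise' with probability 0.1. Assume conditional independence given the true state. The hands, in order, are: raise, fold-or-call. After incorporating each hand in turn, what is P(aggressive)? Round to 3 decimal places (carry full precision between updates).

After 'raise': normaliser = 0.7·0.4000 + 0.25·0.1000 + 0.1·0.5000; P(aggressive) ≈ 0.7887, P(balanced) ≈ 0.0704, P(conservative) ≈ 0.1408
After 'fold-or-call': normaliser = 0.3·0.7887 + 0.75·0.0704 + 0.9·0.1408; P(aggressive) ≈ 0.5685, P(balanced) ≈ 0.1269, P(conservative) ≈ 0.3046

0.569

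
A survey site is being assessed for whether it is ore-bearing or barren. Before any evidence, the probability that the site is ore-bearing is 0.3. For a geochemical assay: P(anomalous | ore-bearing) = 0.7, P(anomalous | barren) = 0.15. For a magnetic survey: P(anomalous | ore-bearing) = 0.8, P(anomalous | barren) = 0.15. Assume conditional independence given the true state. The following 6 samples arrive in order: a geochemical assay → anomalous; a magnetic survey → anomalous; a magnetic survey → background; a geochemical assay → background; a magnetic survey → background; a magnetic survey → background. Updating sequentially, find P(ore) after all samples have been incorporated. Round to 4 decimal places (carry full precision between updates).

0.0467

After a geochemical assay='anomalous': P(ore) = 0.7·0.3000 / (0.7·0.3000 + 0.15·0.7000) ≈ 0.6667
After a magnetic survey='anomalous': P(ore) = 0.8·0.6667 / (0.8·0.6667 + 0.15·0.3333) ≈ 0.9143
After a magnetic survey='background': P(ore) = 0.2·0.9143 / (0.2·0.9143 + 0.85·0.0857) ≈ 0.7151
After a geochemical assay='background': P(ore) = 0.3·0.7151 / (0.3·0.7151 + 0.85·0.2849) ≈ 0.4697
After a magnetic survey='background': P(ore) = 0.2·0.4697 / (0.2·0.4697 + 0.85·0.5303) ≈ 0.1725
After a magnetic survey='background': P(ore) = 0.2·0.1725 / (0.2·0.1725 + 0.85·0.8275) ≈ 0.0467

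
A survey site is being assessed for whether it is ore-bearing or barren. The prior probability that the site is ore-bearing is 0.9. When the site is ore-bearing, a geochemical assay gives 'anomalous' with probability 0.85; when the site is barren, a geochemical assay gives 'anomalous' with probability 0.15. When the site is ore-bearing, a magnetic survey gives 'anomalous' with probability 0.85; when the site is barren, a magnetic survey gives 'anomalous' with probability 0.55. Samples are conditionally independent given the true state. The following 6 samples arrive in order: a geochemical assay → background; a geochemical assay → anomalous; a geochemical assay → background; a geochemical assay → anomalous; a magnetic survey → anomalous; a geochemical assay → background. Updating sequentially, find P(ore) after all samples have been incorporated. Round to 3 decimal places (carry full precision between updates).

0.711

Apply Bayes' rule sequentially, carrying P(ore) forward.
After a geochemical assay='background': P(ore) = 0.15·0.9000 / (0.15·0.9000 + 0.85·0.1000) ≈ 0.6136
After a geochemical assay='anomalous': P(ore) = 0.85·0.6136 / (0.85·0.6136 + 0.15·0.3864) ≈ 0.9000
After a geochemical assay='background': P(ore) = 0.15·0.9000 / (0.15·0.9000 + 0.85·0.1000) ≈ 0.6136
After a geochemical assay='anomalous': P(ore) = 0.85·0.6136 / (0.85·0.6136 + 0.15·0.3864) ≈ 0.9000
After a magnetic survey='anomalous': P(ore) = 0.85·0.9000 / (0.85·0.9000 + 0.55·0.1000) ≈ 0.9329
After a geochemical assay='background': P(ore) = 0.15·0.9329 / (0.15·0.9329 + 0.85·0.0671) ≈ 0.7105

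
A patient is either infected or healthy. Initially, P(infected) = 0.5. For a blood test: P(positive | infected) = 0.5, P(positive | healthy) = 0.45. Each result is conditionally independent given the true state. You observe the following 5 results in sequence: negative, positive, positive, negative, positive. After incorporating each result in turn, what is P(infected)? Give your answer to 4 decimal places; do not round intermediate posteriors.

0.5313

After 'negative': P(infected) = 0.5·0.5000 / (0.5·0.5000 + 0.55·0.5000) ≈ 0.4762
After 'positive': P(infected) = 0.5·0.4762 / (0.5·0.4762 + 0.45·0.5238) ≈ 0.5025
After 'positive': P(infected) = 0.5·0.5025 / (0.5·0.5025 + 0.45·0.4975) ≈ 0.5288
After 'negative': P(infected) = 0.5·0.5288 / (0.5·0.5288 + 0.55·0.4712) ≈ 0.5050
After 'positive': P(infected) = 0.5·0.5050 / (0.5·0.5050 + 0.45·0.4950) ≈ 0.5313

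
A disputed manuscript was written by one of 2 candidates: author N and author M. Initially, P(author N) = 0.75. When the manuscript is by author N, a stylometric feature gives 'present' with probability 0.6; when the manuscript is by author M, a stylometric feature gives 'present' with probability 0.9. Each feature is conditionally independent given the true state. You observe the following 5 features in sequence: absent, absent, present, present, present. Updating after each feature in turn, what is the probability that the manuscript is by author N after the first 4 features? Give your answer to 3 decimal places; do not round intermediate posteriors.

After 'absent': P(author N) = 0.4·0.7500 / (0.4·0.7500 + 0.1·0.2500) ≈ 0.9231
After 'absent': P(author N) = 0.4·0.9231 / (0.4·0.9231 + 0.1·0.0769) ≈ 0.9796
After 'present': P(author N) = 0.6·0.9796 / (0.6·0.9796 + 0.9·0.0204) ≈ 0.9697
After 'present': P(author N) = 0.6·0.9697 / (0.6·0.9697 + 0.9·0.0303) ≈ 0.9552

0.955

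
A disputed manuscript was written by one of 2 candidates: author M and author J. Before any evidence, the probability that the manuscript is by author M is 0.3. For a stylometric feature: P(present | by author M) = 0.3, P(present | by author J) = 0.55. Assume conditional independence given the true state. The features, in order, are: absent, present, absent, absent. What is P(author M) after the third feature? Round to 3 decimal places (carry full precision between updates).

After 'absent': P(author M) = 0.7·0.3000 / (0.7·0.3000 + 0.45·0.7000) ≈ 0.4000
After 'present': P(author M) = 0.3·0.4000 / (0.3·0.4000 + 0.55·0.6000) ≈ 0.2667
After 'absent': P(author M) = 0.7·0.2667 / (0.7·0.2667 + 0.45·0.7333) ≈ 0.3613

0.361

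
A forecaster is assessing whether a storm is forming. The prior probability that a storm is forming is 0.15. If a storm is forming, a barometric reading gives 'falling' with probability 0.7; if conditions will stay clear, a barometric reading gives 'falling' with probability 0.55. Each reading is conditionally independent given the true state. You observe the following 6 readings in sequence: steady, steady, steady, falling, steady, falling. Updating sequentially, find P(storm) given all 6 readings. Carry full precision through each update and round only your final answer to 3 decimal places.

0.053

Apply Bayes' rule sequentially, carrying P(storm) forward.
After 'steady': P(storm) = 0.3·0.1500 / (0.3·0.1500 + 0.45·0.8500) ≈ 0.1053
After 'steady': P(storm) = 0.3·0.1053 / (0.3·0.1053 + 0.45·0.8947) ≈ 0.0727
After 'steady': P(storm) = 0.3·0.0727 / (0.3·0.0727 + 0.45·0.9273) ≈ 0.0497
After 'falling': P(storm) = 0.7·0.0497 / (0.7·0.0497 + 0.55·0.9503) ≈ 0.0624
After 'steady': P(storm) = 0.3·0.0624 / (0.3·0.0624 + 0.45·0.9376) ≈ 0.0425
After 'falling': P(storm) = 0.7·0.0425 / (0.7·0.0425 + 0.55·0.9575) ≈ 0.0534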